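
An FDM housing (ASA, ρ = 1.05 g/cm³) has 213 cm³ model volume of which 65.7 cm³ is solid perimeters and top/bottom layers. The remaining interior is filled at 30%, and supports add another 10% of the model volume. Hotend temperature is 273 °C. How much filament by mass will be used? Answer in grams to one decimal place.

Interior volume = 213 − 65.7 = 147.3 cm³.
Infill volume = 0.30 × 147.3 = 44.19 cm³.
Support = 0.10 × 213, so 21.3 cm³.
Total extruded = 65.7 + 44.19 + 21.3, so 131.19 cm³.
Mass = 131.19 × 1.05 = 137.7495 g.

137.7 g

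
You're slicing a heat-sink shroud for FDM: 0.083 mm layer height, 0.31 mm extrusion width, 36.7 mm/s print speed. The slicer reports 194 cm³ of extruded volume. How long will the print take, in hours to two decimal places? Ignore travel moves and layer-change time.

57.07 hours

Line area = 0.083 × 0.31, so 0.02573 mm².
Toolpath length = 194 cm³ / 0.02573 mm² = 194000 / 0.02573 = 7539836.8 mm.
Print-move time: 7539836.8 / 36.7 → 205445.1 s.
205445.1 s = 57.07 hours.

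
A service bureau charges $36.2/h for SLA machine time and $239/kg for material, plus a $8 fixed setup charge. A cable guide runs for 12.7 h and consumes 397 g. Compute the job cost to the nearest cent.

$562.62

Time charge = 36.2 × 12.7, so $459.74.
Material cost: 239 × 397/1000 → $94.883.
Adding setup: 459.74 + 94.883 + 8 → 562.623 ≈ $562.62.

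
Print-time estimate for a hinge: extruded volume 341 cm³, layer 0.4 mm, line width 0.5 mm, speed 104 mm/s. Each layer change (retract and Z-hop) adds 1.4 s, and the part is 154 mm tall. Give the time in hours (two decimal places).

Extrusion cross-section: 0.4 × 0.5 → 0.2 mm².
Toolpath length = 341 cm³ / 0.2 mm² = 341000 / 0.2 = 1705000 mm.
Print-move time = 1705000 / 104, so 16394.2 s.
Number of layers: 154 / 0.4 → 385 (rounded up).
Layer-change overhead = 385 × 1.4 = 539 s.
Altogether 16394.2 + 539 = 16933.2 s, i.e. 4.70 hours.

4.70 hours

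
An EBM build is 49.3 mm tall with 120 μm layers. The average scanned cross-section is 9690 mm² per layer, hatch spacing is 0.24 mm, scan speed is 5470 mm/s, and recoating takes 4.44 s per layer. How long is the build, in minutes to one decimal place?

81.0 minutes

Number of layers: 49.3 / 0.12 → 411 (rounded up).
Per-layer scan distance: 9690 / 0.24 → 40375 mm.
Scan time per layer: 40375 / 5470 → 7.3812 s.
Layer cycle = 7.3812 + 4.44, so 11.8212 s.
Build time = 411 × 11.8212 = 4858.5132 s = 81.0 minutes.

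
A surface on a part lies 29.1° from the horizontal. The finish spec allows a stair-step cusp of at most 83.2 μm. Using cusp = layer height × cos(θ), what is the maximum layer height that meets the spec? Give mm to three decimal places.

Layer height = cusp / cos(29.1°) = 0.0832 / 0.8738 = 0.095 mm.

0.095 mm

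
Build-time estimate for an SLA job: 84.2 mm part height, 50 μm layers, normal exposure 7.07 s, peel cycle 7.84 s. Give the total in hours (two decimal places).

6.97 hours

Layer count = ceil(84.2 / 0.05) = 1684.
Each layer takes = 7.07 + 7.84, so 14.91 s.
Total = 1684 × 14.91 = 25108.44 s = 6.97 hours.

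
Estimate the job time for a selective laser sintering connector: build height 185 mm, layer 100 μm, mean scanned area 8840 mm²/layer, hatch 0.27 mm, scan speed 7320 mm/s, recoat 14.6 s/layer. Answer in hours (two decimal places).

Number of layers: 185 / 0.1 → 1850 (rounded up).
Hatch length per layer: 8840 / 0.27 → 32740.7 mm.
Per-layer scan time = 32740.7 / 7320 = 4.4728 s.
Per-layer time: 4.4728 + 14.6 → 19.0728 s.
Build time = 1850 × 19.0728 = 35284.68 s = 9.80 hours.

9.80 hours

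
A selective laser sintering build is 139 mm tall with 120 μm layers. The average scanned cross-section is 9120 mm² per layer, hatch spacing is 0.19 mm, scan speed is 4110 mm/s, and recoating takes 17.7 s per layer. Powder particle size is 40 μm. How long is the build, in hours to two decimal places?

9.46 hours

Layer count = ceil(139 / 0.12) = 1159.
Scan path per layer = 9120 / 0.19 = 48000 mm.
Per-layer scan time = 48000 / 4110 = 11.6788 s.
Per-layer time = 11.6788 + 17.7, so 29.3788 s.
Build time = 1159 × 29.3788 = 34050.0292 s = 9.46 hours.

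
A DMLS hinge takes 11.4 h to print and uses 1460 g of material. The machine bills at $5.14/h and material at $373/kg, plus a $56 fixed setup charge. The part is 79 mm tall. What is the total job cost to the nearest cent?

Machine cost: 5.14 × 11.4 → $58.596.
Feedstock cost = 373 × 1460/1000 = $544.58.
Adding setup: 58.596 + 544.58 + 56 → 659.176 ≈ $659.18.

$659.18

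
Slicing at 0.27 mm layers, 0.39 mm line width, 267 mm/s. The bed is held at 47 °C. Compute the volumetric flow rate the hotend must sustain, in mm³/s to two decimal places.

Bead cross-section = 0.27 × 0.39, so 0.1053 mm².
Q = v·A = 267 × 0.1053 = 28.12 mm³/s.

28.12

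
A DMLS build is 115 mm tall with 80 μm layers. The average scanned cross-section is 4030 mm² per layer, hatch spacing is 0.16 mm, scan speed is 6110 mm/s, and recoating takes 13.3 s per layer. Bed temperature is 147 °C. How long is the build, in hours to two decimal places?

6.96 hours

Number of layers: 115 / 0.08 → 1438 (rounded up).
Per-layer scan distance: 4030 / 0.16 → 25187.5 mm.
Per-layer scan time: 25187.5 / 6110 → 4.1223 s.
Per-layer time = 4.1223 + 13.3 = 17.4223 s.
Build time = 1438 × 17.4223 = 25053.2674 s = 6.96 hours.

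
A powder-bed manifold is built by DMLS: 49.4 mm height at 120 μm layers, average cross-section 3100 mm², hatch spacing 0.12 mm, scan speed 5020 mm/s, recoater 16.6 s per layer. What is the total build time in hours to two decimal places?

2.49 hours

Layers = ⌈49.4/0.12⌉ = 412.
Scan path per layer = 3100 / 0.12, so 25833.3 mm.
Per-layer scan time = 25833.3 / 5020, so 5.1461 s.
Time per layer: 5.1461 + 16.6 → 21.7461 s.
Total: 412 × 21.7461 s = 8959.3932 s → 2.49 hours.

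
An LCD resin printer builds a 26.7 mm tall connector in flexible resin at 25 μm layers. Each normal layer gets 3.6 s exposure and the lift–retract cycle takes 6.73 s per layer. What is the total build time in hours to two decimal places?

3.06 hours

Number of layers: 26.7 / 0.025 → 1068 (rounded up).
Per-layer time = 3.6 + 6.73, so 10.33 s.
Build time: 1068 × 10.33 s = 11032.44 s, i.e. 3.06 hours.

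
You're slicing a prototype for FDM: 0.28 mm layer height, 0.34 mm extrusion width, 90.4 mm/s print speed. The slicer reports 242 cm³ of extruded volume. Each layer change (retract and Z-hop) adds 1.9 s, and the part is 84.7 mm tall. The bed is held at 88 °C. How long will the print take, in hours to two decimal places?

Line area: 0.28 × 0.34 → 0.0952 mm².
Toolpath length = 242 cm³ / 0.0952 mm² = 242000 / 0.0952 = 2542016.8 mm.
Print-move time = 2542016.8 / 90.4 = 28119.7 s.
Number of layers: 84.7 / 0.28 → 303 (rounded up).
Z-hop total = 303 × 1.9 = 575.7 s.
Total = 28119.7 + 575.7 = 28695.4 s = 7.97 hours.

7.97 hours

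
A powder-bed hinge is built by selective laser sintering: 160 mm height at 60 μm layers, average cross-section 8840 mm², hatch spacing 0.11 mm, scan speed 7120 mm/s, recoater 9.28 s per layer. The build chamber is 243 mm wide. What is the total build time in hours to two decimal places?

Number of layers: 160 / 0.06 → 2667 (rounded up).
Hatch length per layer: 8840 / 0.11 → 80363.6 mm.
Scan time per layer = 80363.6 / 7120 = 11.287 s.
Per-layer time = 11.287 + 9.28, so 20.567 s.
Build time = 2667 × 20.567 = 54852.189 s = 15.24 hours.

15.24 hours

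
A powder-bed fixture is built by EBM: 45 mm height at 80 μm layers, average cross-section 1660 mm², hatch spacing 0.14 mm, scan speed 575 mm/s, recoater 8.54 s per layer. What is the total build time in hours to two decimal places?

Layer count = ceil(45 / 0.08) = 563.
Per-layer scan distance: 1660 / 0.14 → 11857.1 mm.
Scan time per layer: 11857.1 / 575 → 20.621 s.
Time per layer: 20.621 + 8.54 → 29.161 s.
Total: 563 × 29.161 s = 16417.643 s → 4.56 hours.

4.56 hours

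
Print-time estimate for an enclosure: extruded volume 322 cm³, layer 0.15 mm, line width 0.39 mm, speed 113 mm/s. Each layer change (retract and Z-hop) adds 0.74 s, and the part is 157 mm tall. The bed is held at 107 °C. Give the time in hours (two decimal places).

13.75 hours

Bead cross-section: 0.15 × 0.39 → 0.0585 mm².
Toolpath length = 322 cm³ / 0.0585 mm² = 322000 / 0.0585 = 5504273.5 mm.
Print-move time = 5504273.5 / 113, so 48710.4 s.
Layer count = ceil(157 / 0.15) = 1047.
Non-print overhead = 1047 × 0.74 = 774.78 s.
Total = 48710.4 + 774.78 = 49485.18 s = 13.75 hours.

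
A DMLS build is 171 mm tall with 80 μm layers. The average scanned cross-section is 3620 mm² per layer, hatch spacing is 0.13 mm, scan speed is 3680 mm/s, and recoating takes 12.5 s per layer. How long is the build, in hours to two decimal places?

11.92 hours

Layers = ⌈171/0.08⌉ = 2138.
Per-layer scan distance = 3620 / 0.13, so 27846.2 mm.
Laser time per layer: 27846.2 / 3680 → 7.5669 s.
Per-layer time = 7.5669 + 12.5, so 20.0669 s.
2138 layers × 20.0669 s/layer = 42903.0322 s, i.e. 11.92 hours.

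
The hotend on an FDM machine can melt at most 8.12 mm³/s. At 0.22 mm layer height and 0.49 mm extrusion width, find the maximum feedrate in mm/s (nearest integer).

75 mm/s

A: 0.22 × 0.49 → 0.1078 mm².
v_max = Q/A = 8.12/0.1078 = 75.32 mm/s → 75 mm/s.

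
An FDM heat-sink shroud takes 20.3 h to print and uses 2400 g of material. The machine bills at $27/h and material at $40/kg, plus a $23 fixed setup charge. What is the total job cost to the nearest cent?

Machine-time cost: 27 × 20.3 → $548.10.
Material cost = 40 × 2400/1000 = $96.00.
Adding setup: 548.10 + 96.00 + 23 → $667.10.

$667.10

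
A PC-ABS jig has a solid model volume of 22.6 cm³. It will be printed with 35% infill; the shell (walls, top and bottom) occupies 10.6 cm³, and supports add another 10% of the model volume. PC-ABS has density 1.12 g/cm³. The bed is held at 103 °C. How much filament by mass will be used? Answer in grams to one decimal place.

19.1 g

Interior volume = 22.6 − 10.6, so 12 cm³.
Infill deposited: 0.35 × 12 → 4.2 cm³.
Support: 0.10 × 22.6 → 2.26 cm³.
Total printed volume = 10.6 + 4.2 + 2.26, so 17.06 cm³.
Mass = 17.06 × 1.12 = 19.1072 g.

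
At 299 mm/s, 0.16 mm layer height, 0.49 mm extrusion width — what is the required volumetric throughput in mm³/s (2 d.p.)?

23.44

Bead cross-section = 0.16 × 0.49, so 0.0784 mm².
Volumetric flow = 299 × 0.0784 = 23.44 mm³/s.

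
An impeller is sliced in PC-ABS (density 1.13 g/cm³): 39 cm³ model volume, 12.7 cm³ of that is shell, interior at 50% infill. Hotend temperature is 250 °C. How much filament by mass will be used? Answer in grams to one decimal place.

Volume inside the shell = 39 − 12.7, so 26.3 cm³.
Infill deposited = 0.50 × 26.3 = 13.15 cm³.
Total printed volume: 12.7 + 13.15 → 25.85 cm³.
Mass = 25.85 × 1.13 = 29.2105 g.

29.2 g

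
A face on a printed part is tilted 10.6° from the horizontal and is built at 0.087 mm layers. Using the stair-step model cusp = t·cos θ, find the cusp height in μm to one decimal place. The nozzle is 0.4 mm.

85.5 μm

h_c = t·cos θ = 0.087 × 0.9829 = 0.085512 mm (85.5 μm).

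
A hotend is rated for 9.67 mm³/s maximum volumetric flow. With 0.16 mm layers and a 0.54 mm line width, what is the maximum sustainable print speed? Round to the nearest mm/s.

A = 0.16 × 0.54, so 0.0864 mm².
Max speed = 9.67 / 0.0864 = 111.92 ≈ 112 mm/s.

112 mm/s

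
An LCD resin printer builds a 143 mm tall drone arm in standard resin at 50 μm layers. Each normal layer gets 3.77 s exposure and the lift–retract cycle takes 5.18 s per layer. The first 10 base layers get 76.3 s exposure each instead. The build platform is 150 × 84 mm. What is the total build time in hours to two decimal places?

Layer count = ceil(143 / 0.05) = 2860.
Bottom layers = 10 × (76.3 + 5.18) = 814.8 s.
Normal layers = 2850 × (3.77 + 5.18), so 25507.5 s.
Total = 814.8 + 25507.5 = 26322.3 s = 7.31 hours.

7.31 hours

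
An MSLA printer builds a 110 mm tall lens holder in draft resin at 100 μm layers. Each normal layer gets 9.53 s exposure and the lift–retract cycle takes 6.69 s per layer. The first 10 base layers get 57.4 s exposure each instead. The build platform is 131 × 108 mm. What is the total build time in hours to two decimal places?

5.09 hours

Number of layers: 110 / 0.1 → 1100 (rounded up).
Burn-in layers: 10 × (57.4 + 6.69) → 640.9 s.
Remaining layers = 1090 × (9.53 + 6.69), so 17679.8 s.
Sum: 640.9 + 17679.8 = 18320.7 s → 5.09 hours.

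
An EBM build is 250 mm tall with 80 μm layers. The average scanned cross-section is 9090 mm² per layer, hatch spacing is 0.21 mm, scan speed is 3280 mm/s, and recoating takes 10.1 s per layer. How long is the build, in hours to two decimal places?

20.22 hours

Layer count = ceil(250 / 0.08) = 3125.
Hatch length per layer = 9090 / 0.21, so 43285.7 mm.
Beam time per layer: 43285.7 / 3280 → 13.1969 s.
Time per layer = 13.1969 + 10.1, so 23.2969 s.
Build time = 3125 × 23.2969 = 72802.8125 s = 20.22 hours.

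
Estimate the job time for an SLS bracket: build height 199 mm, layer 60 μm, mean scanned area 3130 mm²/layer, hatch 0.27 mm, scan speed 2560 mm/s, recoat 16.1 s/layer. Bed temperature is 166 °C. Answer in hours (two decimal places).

19.01 hours

Layer count = ceil(199 / 0.06) = 3317.
Per-layer scan distance = 3130 / 0.27 = 11592.6 mm.
Laser time per layer: 11592.6 / 2560 → 4.5284 s.
Time per layer = 4.5284 + 16.1, so 20.6284 s.
Total: 3317 × 20.6284 s = 68424.4028 s → 19.01 hours.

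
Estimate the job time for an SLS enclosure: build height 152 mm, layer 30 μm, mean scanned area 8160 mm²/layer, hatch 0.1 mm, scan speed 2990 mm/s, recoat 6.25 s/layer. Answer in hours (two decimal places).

Layers = ⌈152/0.03⌉ = 5067.
Scan path per layer = 8160 / 0.1, so 81600 mm.
Per-layer scan time: 81600 / 2990 → 27.291 s.
Layer cycle: 27.291 + 6.25 → 33.541 s.
5067 layers × 33.541 s/layer = 169952.247 s, i.e. 47.21 hours.

47.21 hours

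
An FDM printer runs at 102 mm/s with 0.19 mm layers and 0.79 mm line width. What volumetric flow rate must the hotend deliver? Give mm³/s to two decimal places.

Extrusion cross-section: 0.19 × 0.79 → 0.1501 mm².
Q = v·A = 102 × 0.1501 = 15.31 mm³/s.

15.31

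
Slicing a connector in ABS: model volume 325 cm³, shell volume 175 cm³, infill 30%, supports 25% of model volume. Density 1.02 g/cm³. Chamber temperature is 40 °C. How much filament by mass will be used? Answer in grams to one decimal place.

Volume inside the shell = 325 − 175 = 150 cm³.
Infill deposited = 0.30 × 150 = 45 cm³.
Support: 0.25 × 325 → 81.25 cm³.
Deposited volume = 175 + 45 + 81.25 = 301.25 cm³.
Mass: 301.25 × 1.02 → 307.275 g.

307.3 g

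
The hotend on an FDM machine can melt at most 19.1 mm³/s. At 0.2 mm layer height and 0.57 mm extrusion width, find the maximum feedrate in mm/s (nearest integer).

168 mm/s

Bead cross-section: 0.2 × 0.57 → 0.114 mm².
Max speed = 19.1 / 0.114 = 167.54 ≈ 168 mm/s.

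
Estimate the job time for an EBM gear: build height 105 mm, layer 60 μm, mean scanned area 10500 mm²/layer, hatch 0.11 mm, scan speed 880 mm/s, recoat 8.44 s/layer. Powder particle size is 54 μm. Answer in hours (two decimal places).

Layer count = ceil(105 / 0.06) = 1750.
Hatch length per layer: 10500 / 0.11 → 95454.5 mm.
Beam time per layer = 95454.5 / 880, so 108.471 s.
Per-layer time = 108.471 + 8.44, so 116.911 s.
Build time = 1750 × 116.911 = 204594.25 s = 56.83 hours.

56.83 hours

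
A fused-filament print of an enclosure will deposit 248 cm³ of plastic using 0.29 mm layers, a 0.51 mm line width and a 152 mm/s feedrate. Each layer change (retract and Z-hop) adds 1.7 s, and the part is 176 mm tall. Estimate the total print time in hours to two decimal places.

3.35 hours

Line area = 0.29 × 0.51, so 0.1479 mm².
Toolpath length = 248 cm³ / 0.1479 mm² = 248000 / 0.1479 = 1676808.7 mm.
Print-move time = 1676808.7 / 152, so 11031.6 s.
Layer count = ceil(176 / 0.29) = 607.
Layer-change overhead: 607 × 1.7 → 1031.9 s.
Total = 11031.6 + 1031.9 = 12063.5 s = 3.35 hours.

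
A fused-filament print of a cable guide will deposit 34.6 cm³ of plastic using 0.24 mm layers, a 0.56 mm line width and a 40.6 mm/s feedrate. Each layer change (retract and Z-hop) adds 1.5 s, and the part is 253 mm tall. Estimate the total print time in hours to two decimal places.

2.20 hours

Line area = 0.24 × 0.56, so 0.1344 mm².
Toolpath length = 34.6 cm³ / 0.1344 mm² = 34600 / 0.1344 = 257440.5 mm.
Print-move time = 257440.5 / 40.6 = 6340.9 s.
Number of layers: 253 / 0.24 → 1055 (rounded up).
Non-print overhead = 1055 × 1.5 = 1582.5 s.
Altogether 6340.9 + 1582.5 = 7923.4 s, i.e. 2.20 hours.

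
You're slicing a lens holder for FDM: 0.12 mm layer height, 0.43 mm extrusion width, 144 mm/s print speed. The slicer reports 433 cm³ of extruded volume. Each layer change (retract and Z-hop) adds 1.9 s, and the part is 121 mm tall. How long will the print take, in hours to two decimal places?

16.72 hours

Bead cross-section = 0.12 × 0.43, so 0.0516 mm².
Total extruded path = 433000/0.0516 = 8391472.9 mm.
Extrusion time = 8391472.9 / 144, so 58274.1 s.
Layers = ⌈121/0.12⌉ = 1009.
Layer-change overhead = 1009 × 1.9 = 1917.1 s.
Altogether 58274.1 + 1917.1 = 60191.2 s, i.e. 16.72 hours.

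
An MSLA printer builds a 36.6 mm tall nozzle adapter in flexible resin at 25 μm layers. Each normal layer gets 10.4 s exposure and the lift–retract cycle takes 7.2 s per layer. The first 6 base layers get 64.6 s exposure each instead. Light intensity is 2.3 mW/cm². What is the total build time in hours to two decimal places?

7.25 hours

Number of layers: 36.6 / 0.025 → 1464 (rounded up).
Burn-in layers = 6 × (64.6 + 7.2) = 430.8 s.
Remaining layers: 1458 × (10.4 + 7.2) → 25660.8 s.
Sum: 430.8 + 25660.8 = 26091.6 s → 7.25 hours.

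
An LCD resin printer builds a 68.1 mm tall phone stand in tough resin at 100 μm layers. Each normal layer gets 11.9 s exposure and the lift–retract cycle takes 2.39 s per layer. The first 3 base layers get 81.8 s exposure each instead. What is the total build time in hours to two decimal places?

Layer count = ceil(68.1 / 0.1) = 681.
Burn-in layers: 3 × (81.8 + 2.39) → 252.57 s.
Remaining layers: 678 × (11.9 + 2.39) → 9688.62 s.
Sum: 252.57 + 9688.62 = 9941.19 s → 2.76 hours.

2.76 hours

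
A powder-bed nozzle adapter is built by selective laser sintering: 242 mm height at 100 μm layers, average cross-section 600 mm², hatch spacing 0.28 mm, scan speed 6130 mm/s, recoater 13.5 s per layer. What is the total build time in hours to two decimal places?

9.31 hours

Layer count = ceil(242 / 0.1) = 2420.
Scan path per layer: 600 / 0.28 → 2142.9 mm.
Laser time per layer = 2142.9 / 6130, so 0.3496 s.
Layer cycle = 0.3496 + 13.5 = 13.8496 s.
2420 layers × 13.8496 s/layer = 33516.032 s, i.e. 9.31 hours.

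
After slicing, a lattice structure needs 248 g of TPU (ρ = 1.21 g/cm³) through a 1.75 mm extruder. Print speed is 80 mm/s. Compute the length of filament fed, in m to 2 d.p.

85.21 m

Volume = 248 g / 1.21 g·cm⁻³ = 204.9587 cm³ = 204958.7 mm³.
Cross-section of 1.75 mm filament: π·(1.75/2)² = 2.4053 mm².
Length = 204958.7 / 2.4053 = 85211.28 mm = 85.21 m.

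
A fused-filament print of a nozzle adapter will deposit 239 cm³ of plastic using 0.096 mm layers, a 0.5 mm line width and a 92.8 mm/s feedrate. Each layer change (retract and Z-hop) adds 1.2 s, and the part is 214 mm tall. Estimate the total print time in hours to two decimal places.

Line area = 0.096 × 0.5 = 0.048 mm².
Path length: 239000 mm³ / 0.048 mm² → 4979166.7 mm.
Extrusion time = 4979166.7 / 92.8 = 53654.8 s.
Number of layers: 214 / 0.096 → 2230 (rounded up).
Non-print overhead: 2230 × 1.2 → 2676 s.
Altogether 53654.8 + 2676 = 56330.8 s, i.e. 15.65 hours.

15.65 hours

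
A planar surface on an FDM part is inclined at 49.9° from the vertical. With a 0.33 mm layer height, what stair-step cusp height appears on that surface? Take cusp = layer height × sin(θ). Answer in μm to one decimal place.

Cusp = layer height × sin(49.9°) = 0.33 × 0.7649 = 0.252417 mm = 252.4 μm.

252.4 μm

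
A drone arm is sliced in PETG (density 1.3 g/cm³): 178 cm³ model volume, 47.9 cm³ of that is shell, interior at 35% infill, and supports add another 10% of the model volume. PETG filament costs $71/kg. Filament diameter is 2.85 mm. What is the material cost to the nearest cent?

$10.27

Infill region = 178 − 47.9 = 130.1 cm³.
Infill volume: 0.35 × 130.1 → 45.535 cm³.
Support = 0.10 × 178, so 17.8 cm³.
Total printed volume = 47.9 + 45.535 + 17.8 = 111.235 cm³.
Mass = 111.235 × 1.3, so 144.6055 g.
At $71/kg: 144.6055/1000 × 71 = $10.27.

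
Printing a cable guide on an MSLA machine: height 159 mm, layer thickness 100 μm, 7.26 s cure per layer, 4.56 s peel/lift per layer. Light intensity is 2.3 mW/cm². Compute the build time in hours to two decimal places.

Layer count = ceil(159 / 0.1) = 1590.
Cycle time = 7.26 + 4.56 = 11.82 s.
Build time: 1590 × 11.82 s = 18793.8 s, i.e. 5.22 hours.

5.22 hours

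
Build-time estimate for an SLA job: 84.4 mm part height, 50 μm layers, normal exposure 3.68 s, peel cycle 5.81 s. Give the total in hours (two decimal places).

Layers = ⌈84.4/0.05⌉ = 1688.
Each layer takes = 3.68 + 5.81 = 9.49 s.
Total = 1688 × 9.49 = 16019.12 s = 4.45 hours.

4.45 hours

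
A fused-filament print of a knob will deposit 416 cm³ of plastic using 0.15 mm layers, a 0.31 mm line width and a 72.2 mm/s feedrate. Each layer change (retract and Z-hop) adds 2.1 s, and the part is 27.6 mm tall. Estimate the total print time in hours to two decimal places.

34.53 hours

Extrusion cross-section = 0.15 × 0.31, so 0.0465 mm².
Path length: 416000 mm³ / 0.0465 mm² → 8946236.6 mm.
Extrusion time: 8946236.6 / 72.2 → 123909.1 s.
Number of layers: 27.6 / 0.15 → 184 (rounded up).
Layer-change overhead = 184 × 2.1 = 386.4 s.
Total = 123909.1 + 386.4 = 124295.5 s = 34.53 hours.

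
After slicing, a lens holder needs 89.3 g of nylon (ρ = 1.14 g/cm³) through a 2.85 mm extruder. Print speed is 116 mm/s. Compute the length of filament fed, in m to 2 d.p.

Volume = 89.3 g / 1.14 g·cm⁻³ = 78.3333 cm³ = 78333.3 mm³.
Filament cross-section = π × (2.85/2)² = 6.3794 mm².
Length = 78333.3 / 6.3794 = 12279.1 mm = 12.28 m.

12.28 m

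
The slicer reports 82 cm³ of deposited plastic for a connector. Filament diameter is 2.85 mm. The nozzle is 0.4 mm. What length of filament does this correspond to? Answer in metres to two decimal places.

Cross-section of 2.85 mm filament: π·(2.85/2)² = 6.3794 mm².
Length = 82 cm³ / 6.3794 mm² = 82000 / 6.3794 = 12853.87 mm = 12.85 m.

12.85 m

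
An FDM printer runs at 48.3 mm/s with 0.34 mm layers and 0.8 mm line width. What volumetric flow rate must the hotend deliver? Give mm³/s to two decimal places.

Extrusion cross-section: 0.34 × 0.8 → 0.272 mm².
Volumetric flow = 48.3 × 0.272 = 13.14 mm³/s.

13.14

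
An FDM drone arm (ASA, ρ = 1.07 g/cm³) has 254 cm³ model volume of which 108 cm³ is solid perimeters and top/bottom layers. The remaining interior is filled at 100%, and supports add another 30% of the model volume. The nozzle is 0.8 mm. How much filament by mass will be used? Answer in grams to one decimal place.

Interior volume = 254 − 108, so 146 cm³.
Deposited infill: 1.00 × 146 → 146 cm³.
Support = 0.30 × 254 = 76.2 cm³.
Deposited volume = 108 + 146 + 76.2, so 330.2 cm³.
Mass = 330.2 × 1.07, so 353.314 g.

353.3 g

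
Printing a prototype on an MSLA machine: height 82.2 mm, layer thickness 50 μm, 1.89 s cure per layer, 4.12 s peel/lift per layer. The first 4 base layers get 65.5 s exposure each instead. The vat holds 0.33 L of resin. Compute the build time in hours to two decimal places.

Number of layers: 82.2 / 0.05 → 1644 (rounded up).
Burn-in layers: 4 × (65.5 + 4.12) → 278.48 s.
Regular layers: 1640 × (1.89 + 4.12) → 9856.4 s.
Sum: 278.48 + 9856.4 = 10134.88 s → 2.82 hours.

2.82 hours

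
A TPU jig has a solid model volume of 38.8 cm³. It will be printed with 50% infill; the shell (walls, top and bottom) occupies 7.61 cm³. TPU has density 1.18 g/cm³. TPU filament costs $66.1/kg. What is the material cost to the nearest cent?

$1.81

Infill region = 38.8 − 7.61 = 31.19 cm³.
Infill deposited = 0.50 × 31.19 = 15.595 cm³.
Total printed volume: 7.61 + 15.595 → 23.205 cm³.
Mass: 23.205 × 1.18 → 27.3819 g.
At $66.1/kg: 27.3819/1000 × 66.1 = $1.81.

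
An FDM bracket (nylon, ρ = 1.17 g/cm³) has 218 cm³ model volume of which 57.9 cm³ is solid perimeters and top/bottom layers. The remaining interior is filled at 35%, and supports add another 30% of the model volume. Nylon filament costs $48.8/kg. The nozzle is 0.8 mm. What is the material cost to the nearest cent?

$10.24

Volume inside the shell: 218 − 57.9 → 160.1 cm³.
Deposited infill = 0.35 × 160.1, so 56.035 cm³.
Support = 0.30 × 218 = 65.4 cm³.
Total printed volume = 57.9 + 56.035 + 65.4, so 179.335 cm³.
Mass = 179.335 × 1.17, so 209.82195 g.
Cost = 209.82195 g / 1000 × $48.8/kg = $10.24.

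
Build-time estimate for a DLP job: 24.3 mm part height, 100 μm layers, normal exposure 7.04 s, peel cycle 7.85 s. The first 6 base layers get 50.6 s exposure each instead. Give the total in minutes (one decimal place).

64.7 minutes

Number of layers: 24.3 / 0.1 → 243 (rounded up).
Burn-in layers: 6 × (50.6 + 7.85) → 350.7 s.
Normal layers = 237 × (7.04 + 7.85) = 3528.93 s.
Total = 350.7 + 3528.93 = 3879.63 s = 64.7 minutes.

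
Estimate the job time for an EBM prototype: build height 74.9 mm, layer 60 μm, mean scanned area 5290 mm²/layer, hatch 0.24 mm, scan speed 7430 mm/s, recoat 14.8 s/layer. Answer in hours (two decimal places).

6.16 hours

Layers = ⌈74.9/0.06⌉ = 1249.
Scan path per layer = 5290 / 0.24, so 22041.7 mm.
Beam time per layer = 22041.7 / 7430, so 2.9666 s.
Time per layer: 2.9666 + 14.8 → 17.7666 s.
Total: 1249 × 17.7666 s = 22190.4834 s → 6.16 hours.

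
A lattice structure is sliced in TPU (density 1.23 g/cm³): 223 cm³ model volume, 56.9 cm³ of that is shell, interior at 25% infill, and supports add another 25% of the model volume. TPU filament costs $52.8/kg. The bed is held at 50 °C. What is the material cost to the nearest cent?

Infill region = 223 − 56.9 = 166.1 cm³.
Deposited infill: 0.25 × 166.1 → 41.525 cm³.
Support = 0.25 × 223 = 55.75 cm³.
Deposited volume = 56.9 + 41.525 + 55.75 = 154.175 cm³.
Mass = 154.175 × 1.23, so 189.63525 g.
At $52.8/kg: 189.63525/1000 × 52.8 = $10.01.

$10.01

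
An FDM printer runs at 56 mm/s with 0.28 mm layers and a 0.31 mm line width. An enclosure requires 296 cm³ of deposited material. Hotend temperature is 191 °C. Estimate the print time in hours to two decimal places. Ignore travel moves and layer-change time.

Extrusion cross-section = 0.28 × 0.31, so 0.0868 mm².
Toolpath length = 296 cm³ / 0.0868 mm² = 296000 / 0.0868 = 3410138.2 mm.
Extrusion time: 3410138.2 / 56 → 60895.3 s.
60895.3 s = 16.92 hours.

16.92 hours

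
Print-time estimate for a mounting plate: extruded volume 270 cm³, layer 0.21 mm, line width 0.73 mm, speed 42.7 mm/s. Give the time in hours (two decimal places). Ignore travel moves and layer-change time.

Bead cross-section = 0.21 × 0.73, so 0.1533 mm².
Path length: 270000 mm³ / 0.1533 mm² → 1761252.4 mm.
Print-move time: 1761252.4 / 42.7 → 41247.1 s.
In the requested units: 41247.1 s = 11.46 hours.

11.46 hours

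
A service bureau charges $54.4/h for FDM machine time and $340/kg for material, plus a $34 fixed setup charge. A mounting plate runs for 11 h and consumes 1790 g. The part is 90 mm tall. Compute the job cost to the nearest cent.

$1241.00

Machine cost = 54.4 × 11, so $598.40.
Feedstock cost = 340 × 1790/1000, so $608.60.
Total = 598.40 + 608.60 + 34 = $1241.00.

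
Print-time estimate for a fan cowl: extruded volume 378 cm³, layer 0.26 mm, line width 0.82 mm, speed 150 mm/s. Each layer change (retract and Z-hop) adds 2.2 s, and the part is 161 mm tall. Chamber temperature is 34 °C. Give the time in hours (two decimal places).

Extrusion cross-section: 0.26 × 0.82 → 0.2132 mm².
Total extruded path = 378000/0.2132 = 1772983.1 mm.
Time extruding = 1772983.1 / 150, so 11819.9 s.
Number of layers: 161 / 0.26 → 620 (rounded up).
Non-print overhead = 620 × 2.2 = 1364 s.
Altogether 11819.9 + 1364 = 13183.9 s, i.e. 3.66 hours.

3.66 hours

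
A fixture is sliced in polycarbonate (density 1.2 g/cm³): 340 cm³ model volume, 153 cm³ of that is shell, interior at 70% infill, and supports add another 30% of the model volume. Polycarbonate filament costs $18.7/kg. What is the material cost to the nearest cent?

Interior volume: 340 − 153 → 187 cm³.
Infill volume = 0.70 × 187, so 130.9 cm³.
Support: 0.30 × 340 → 102 cm³.
Total printed volume: 153 + 130.9 + 102 → 385.9 cm³.
Mass = 385.9 × 1.2 = 463.08 g.
At $18.7/kg: 463.08/1000 × 18.7 = $8.66.

$8.66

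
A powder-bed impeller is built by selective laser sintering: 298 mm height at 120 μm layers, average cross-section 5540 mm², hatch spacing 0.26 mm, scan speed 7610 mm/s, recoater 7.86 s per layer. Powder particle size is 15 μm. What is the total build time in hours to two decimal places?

Layers = ⌈298/0.12⌉ = 2484.
Per-layer scan distance = 5540 / 0.26 = 21307.7 mm.
Scan time per layer: 21307.7 / 7610 → 2.8 s.
Per-layer time: 2.8 + 7.86 → 10.66 s.
2484 layers × 10.66 s/layer = 26479.44 s, i.e. 7.36 hours.

7.36 hours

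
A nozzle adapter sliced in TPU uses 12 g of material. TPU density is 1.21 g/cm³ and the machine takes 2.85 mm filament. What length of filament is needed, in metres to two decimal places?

1.55 m

Volume = 12 g / 1.21 g·cm⁻³ = 9.9174 cm³ = 9917.4 mm³.
Cross-section of 2.85 mm filament: π·(2.85/2)² = 6.3794 mm².
Length = 9917.4 / 6.3794 = 1554.6 mm = 1.55 m.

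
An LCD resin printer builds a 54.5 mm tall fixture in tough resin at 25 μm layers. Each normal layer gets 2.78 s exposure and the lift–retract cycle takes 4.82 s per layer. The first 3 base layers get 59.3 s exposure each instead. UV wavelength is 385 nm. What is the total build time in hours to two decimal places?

4.65 hours

Number of layers: 54.5 / 0.025 → 2180 (rounded up).
Base layers: 3 × (59.3 + 4.82) → 192.36 s.
Remaining layers: 2177 × (2.78 + 4.82) → 16545.2 s.
Sum: 192.36 + 16545.2 = 16737.56 s → 4.65 hours.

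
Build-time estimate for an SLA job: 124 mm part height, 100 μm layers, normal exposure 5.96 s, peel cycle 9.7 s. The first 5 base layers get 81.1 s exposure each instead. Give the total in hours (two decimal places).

5.50 hours

Number of layers: 124 / 0.1 → 1240 (rounded up).
Base layers = 5 × (81.1 + 9.7) = 454 s.
Normal layers = 1235 × (5.96 + 9.7) = 19340.1 s.
Total = 454 + 19340.1 = 19794.1 s = 5.50 hours.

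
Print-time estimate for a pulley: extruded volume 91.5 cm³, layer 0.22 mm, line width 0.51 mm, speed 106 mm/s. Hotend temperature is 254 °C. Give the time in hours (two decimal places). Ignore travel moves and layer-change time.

Bead cross-section = 0.22 × 0.51 = 0.1122 mm².
Path length: 91500 mm³ / 0.1122 mm² → 815508 mm.
Extrusion time = 815508 / 106 = 7693.5 s.
In the requested units: 7693.5 s = 2.14 hours.

2.14 hours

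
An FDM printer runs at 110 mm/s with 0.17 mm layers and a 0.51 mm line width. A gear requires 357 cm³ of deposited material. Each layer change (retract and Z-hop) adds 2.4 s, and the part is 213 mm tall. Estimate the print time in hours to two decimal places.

11.23 hours

Bead cross-section = 0.17 × 0.51, so 0.0867 mm².
Total extruded path = 357000/0.0867 = 4117647.1 mm.
Extrusion time: 4117647.1 / 110 → 37433.2 s.
Layer count = ceil(213 / 0.17) = 1253.
Non-print overhead: 1253 × 2.4 → 3007.2 s.
Total = 37433.2 + 3007.2 = 40440.4 s = 11.23 hours.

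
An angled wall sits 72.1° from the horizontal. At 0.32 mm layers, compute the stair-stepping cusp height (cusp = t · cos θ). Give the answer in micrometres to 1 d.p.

Cusp = layer height × cos(72.1°) = 0.32 × 0.3074 = 0.098368 mm = 98.4 μm.

98.4 μm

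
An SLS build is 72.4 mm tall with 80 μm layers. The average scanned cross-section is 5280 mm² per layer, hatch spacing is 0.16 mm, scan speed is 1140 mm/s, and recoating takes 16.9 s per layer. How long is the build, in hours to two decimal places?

11.53 hours

Layers = ⌈72.4/0.08⌉ = 905.
Scan path per layer: 5280 / 0.16 → 33000 mm.
Scan time per layer = 33000 / 1140, so 28.9474 s.
Layer cycle = 28.9474 + 16.9 = 45.8474 s.
Total: 905 × 45.8474 s = 41491.897 s → 11.53 hours.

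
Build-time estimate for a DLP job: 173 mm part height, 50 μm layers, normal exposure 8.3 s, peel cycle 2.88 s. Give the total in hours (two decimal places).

10.75 hours

Number of layers: 173 / 0.05 → 3460 (rounded up).
Per-layer time: 8.3 + 2.88 → 11.18 s.
Build time: 3460 × 11.18 s = 38682.8 s, i.e. 10.75 hours.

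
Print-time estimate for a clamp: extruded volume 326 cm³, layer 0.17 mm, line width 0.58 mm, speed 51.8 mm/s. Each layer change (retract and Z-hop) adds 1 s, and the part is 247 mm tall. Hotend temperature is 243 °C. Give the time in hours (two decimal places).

18.13 hours

Bead cross-section = 0.17 × 0.58 = 0.0986 mm².
Toolpath length = 326 cm³ / 0.0986 mm² = 326000 / 0.0986 = 3306288 mm.
Extrusion time = 3306288 / 51.8 = 63828 s.
Number of layers: 247 / 0.17 → 1453 (rounded up).
Non-print overhead: 1453 × 1 → 1453 s.
Altogether 63828 + 1453 = 65281 s, i.e. 18.13 hours.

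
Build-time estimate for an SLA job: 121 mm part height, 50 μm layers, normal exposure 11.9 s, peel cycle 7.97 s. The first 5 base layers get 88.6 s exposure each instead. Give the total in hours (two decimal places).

Layer count = ceil(121 / 0.05) = 2420.
Base layers: 5 × (88.6 + 7.97) → 482.85 s.
Normal layers = 2415 × (11.9 + 7.97), so 47986.05 s.
Total = 482.85 + 47986.05 = 48468.9 s = 13.46 hours.

13.46 hours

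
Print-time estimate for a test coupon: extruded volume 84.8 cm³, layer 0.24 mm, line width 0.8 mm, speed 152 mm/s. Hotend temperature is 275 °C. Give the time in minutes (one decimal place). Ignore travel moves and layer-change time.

48.4 minutes

Bead cross-section: 0.24 × 0.8 → 0.192 mm².
Toolpath length = 84.8 cm³ / 0.192 mm² = 84800 / 0.192 = 441666.7 mm.
Extrusion time: 441666.7 / 152 → 2905.7 s.
2905.7 s = 48.4 minutes.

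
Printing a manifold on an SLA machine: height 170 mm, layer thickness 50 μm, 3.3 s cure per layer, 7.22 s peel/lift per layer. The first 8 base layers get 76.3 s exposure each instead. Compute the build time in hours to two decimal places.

Layers = ⌈170/0.05⌉ = 3400.
Base layers: 8 × (76.3 + 7.22) → 668.16 s.
Remaining layers: 3392 × (3.3 + 7.22) → 35683.84 s.
Total = 668.16 + 35683.84 = 36352 s = 10.10 hours.

10.10 hours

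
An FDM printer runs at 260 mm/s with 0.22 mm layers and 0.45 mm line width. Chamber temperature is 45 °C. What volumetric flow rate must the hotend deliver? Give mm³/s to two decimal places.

Extrusion cross-section: 0.22 × 0.45 → 0.099 mm².
Volumetric flow = 260 × 0.099 = 25.74 mm³/s.

25.74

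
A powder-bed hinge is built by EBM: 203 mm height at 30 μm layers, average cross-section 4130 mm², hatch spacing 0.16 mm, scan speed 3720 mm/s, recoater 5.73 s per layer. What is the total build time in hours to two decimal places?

23.81 hours

Layers = ⌈203/0.03⌉ = 6767.
Hatch length per layer = 4130 / 0.16 = 25812.5 mm.
Per-layer scan time = 25812.5 / 3720 = 6.9388 s.
Time per layer = 6.9388 + 5.73 = 12.6688 s.
Build time = 6767 × 12.6688 = 85729.7696 s = 23.81 hours.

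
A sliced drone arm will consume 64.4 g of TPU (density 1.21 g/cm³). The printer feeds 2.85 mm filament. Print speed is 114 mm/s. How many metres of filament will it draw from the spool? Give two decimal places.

Volume = 64.4 g / 1.21 g·cm⁻³ = 53.2231 cm³ = 53223.1 mm³.
A = π r² = π × 1.425² = 6.3794 mm².
L = V/A = 53223.1/6.3794 = 8342.96 mm → 8.34 m.

8.34 m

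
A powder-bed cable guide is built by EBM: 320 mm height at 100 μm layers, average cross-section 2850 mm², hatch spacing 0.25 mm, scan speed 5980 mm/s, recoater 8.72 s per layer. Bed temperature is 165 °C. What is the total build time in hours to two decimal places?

9.45 hours

Number of layers: 320 / 0.1 → 3200 (rounded up).
Scan path per layer = 2850 / 0.25 = 11400 mm.
Scan time per layer = 11400 / 5980, so 1.9064 s.
Per-layer time: 1.9064 + 8.72 → 10.6264 s.
3200 layers × 10.6264 s/layer = 34004.48 s, i.e. 9.45 hours.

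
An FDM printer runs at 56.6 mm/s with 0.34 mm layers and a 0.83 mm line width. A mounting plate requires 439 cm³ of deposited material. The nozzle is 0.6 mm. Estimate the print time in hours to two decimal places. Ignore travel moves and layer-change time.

Line area = 0.34 × 0.83, so 0.2822 mm².
Path length: 439000 mm³ / 0.2822 mm² → 1555634.3 mm.
Print-move time = 1555634.3 / 56.6, so 27484.7 s.
In the requested units: 27484.7 s = 7.63 hours.

7.63 hours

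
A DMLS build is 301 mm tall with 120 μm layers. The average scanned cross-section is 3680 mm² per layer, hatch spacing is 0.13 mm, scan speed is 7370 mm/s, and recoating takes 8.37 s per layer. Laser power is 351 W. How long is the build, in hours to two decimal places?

Layers = ⌈301/0.12⌉ = 2509.
Scan path per layer = 3680 / 0.13, so 28307.7 mm.
Scan time per layer: 28307.7 / 7370 → 3.8409 s.
Time per layer = 3.8409 + 8.37, so 12.2109 s.
Build time = 2509 × 12.2109 = 30637.1481 s = 8.51 hours.

8.51 hours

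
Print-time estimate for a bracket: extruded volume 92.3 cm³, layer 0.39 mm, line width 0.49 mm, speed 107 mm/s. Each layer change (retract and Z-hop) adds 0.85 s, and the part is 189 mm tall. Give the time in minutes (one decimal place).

Bead cross-section: 0.39 × 0.49 → 0.1911 mm².
Total extruded path = 92300/0.1911 = 482993.2 mm.
Extrusion time: 482993.2 / 107 → 4514 s.
Layers = ⌈189/0.39⌉ = 485.
Z-hop total: 485 × 0.85 → 412.25 s.
Total = 4514 + 412.25 = 4926.25 s = 82.1 minutes.

82.1 minutes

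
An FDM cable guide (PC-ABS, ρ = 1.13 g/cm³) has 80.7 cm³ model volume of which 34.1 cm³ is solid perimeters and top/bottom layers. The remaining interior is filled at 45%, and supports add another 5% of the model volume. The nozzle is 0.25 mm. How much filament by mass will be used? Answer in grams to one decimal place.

66.8 g

Infill region: 80.7 − 34.1 → 46.6 cm³.
Infill volume = 0.45 × 46.6, so 20.97 cm³.
Support: 0.05 × 80.7 → 4.035 cm³.
Deposited volume = 34.1 + 20.97 + 4.035 = 59.105 cm³.
Mass = 59.105 × 1.13, so 66.78865 g.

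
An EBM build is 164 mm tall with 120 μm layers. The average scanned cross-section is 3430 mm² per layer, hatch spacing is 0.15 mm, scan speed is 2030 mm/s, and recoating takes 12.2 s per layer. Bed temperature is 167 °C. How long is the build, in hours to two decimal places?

Number of layers: 164 / 0.12 → 1367 (rounded up).
Hatch length per layer = 3430 / 0.15 = 22866.7 mm.
Scan time per layer = 22866.7 / 2030, so 11.2644 s.
Layer cycle = 11.2644 + 12.2 = 23.4644 s.
1367 layers × 23.4644 s/layer = 32075.8348 s, i.e. 8.91 hours.

8.91 hours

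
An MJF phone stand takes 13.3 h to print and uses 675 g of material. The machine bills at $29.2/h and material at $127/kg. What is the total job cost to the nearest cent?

Time charge: 29.2 × 13.3 → $388.36.
Material cost: 127 × 675/1000 → $85.725.
Job cost: 388.36 + 85.725 = 474.085 ≈ $474.09.

$474.09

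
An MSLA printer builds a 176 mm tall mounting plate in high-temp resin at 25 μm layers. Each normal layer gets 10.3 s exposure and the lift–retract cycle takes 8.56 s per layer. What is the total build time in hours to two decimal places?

Number of layers: 176 / 0.025 → 7040 (rounded up).
Per-layer time: 10.3 + 8.56 → 18.86 s.
Build time: 7040 × 18.86 s = 132774.4 s, i.e. 36.88 hours.

36.88 hours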